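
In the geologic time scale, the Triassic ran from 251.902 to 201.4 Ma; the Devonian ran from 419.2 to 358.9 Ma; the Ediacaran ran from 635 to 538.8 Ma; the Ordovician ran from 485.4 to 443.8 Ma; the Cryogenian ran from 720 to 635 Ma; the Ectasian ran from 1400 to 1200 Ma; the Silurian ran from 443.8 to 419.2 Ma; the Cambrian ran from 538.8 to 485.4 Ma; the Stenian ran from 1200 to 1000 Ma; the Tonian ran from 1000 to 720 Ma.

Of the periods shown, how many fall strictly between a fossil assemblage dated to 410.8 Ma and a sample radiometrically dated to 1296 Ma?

1296 Ma sits inside the Ectasian (1400–1200) and 410.8 Ma inside the Devonian (419.2–358.9); neither of those is wholly between the two dates.
The listed periods lying completely between them are Stenian, Tonian, Cryogenian, Ediacaran, Cambrian, Ordovician, Silurian — 7 in all.

7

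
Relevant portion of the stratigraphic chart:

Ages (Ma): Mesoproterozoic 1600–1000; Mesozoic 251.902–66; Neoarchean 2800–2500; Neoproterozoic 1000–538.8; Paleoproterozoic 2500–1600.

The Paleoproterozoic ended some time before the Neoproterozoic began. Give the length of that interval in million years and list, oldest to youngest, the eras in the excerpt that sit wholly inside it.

End of Paleoproterozoic = 1600 Ma; start of Neoproterozoic = 1000 Ma.
Gap = 1600 − 1000 = 600 Myr.
Eras wholly inside 1600–1000 Ma: Mesoproterozoic (1600–1000).

600 million years; Mesoproterozoic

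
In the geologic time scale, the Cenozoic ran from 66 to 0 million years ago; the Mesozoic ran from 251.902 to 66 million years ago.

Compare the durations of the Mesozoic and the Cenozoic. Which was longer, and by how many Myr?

Mesozoic: 251.902 − 66 = 185.902 Myr.
Cenozoic: 66 − 0 = 66 Myr.
Difference: 185.902 − 66 = 119.902 Myr, so the Mesozoic was longer.

Mesozoic, by 119.902 million years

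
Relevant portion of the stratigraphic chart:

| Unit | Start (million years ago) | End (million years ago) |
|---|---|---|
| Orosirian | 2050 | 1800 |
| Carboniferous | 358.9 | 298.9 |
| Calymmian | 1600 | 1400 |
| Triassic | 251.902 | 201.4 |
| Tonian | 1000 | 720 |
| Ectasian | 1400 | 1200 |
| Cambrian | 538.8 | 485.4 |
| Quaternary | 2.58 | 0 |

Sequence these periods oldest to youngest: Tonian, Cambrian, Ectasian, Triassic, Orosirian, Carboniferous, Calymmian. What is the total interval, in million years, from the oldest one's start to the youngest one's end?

From the excerpt: Tonian 1000–720; Cambrian 538.8–485.4; Ectasian 1400–1200; Triassic 251.902–201.4; Orosirian 2050–1800; Carboniferous 358.9–298.9; Calymmian 1600–1400 (Ma).
Larger Ma is earlier, so the oldest is Orosirian and the youngest is Triassic; oldest to youngest: Orosirian, Calymmian, Ectasian, Tonian, Cambrian, Carboniferous, Triassic.
Oldest start 2050 minus youngest end 201.4 gives 1848.6 Myr overall.

Orosirian → Calymmian → Ectasian → Tonian → Cambrian → Carboniferous → Triassic; total span 1848.6 Myr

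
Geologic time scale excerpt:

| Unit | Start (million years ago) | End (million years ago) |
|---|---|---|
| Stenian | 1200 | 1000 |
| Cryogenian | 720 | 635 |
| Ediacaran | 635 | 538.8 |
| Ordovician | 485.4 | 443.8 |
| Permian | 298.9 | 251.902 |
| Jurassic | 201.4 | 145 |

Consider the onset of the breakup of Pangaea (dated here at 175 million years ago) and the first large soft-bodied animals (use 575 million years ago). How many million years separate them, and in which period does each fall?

400 million years apart; the first in the Jurassic, the second in the Ediacaran

Elapsed time: 575 − 175 = 400 Myr.
175 Ma lies within 201.4–145 Ma: Jurassic.
575 Ma lies within 635–538.8 Ma: Ediacaran.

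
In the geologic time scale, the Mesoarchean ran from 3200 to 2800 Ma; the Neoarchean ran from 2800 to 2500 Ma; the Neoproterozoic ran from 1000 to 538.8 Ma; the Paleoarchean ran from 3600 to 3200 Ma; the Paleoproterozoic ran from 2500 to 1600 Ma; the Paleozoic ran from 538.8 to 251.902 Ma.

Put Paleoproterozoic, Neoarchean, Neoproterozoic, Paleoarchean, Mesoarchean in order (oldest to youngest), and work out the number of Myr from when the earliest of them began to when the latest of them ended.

From the excerpt: Paleoproterozoic 2500–1600; Neoarchean 2800–2500; Neoproterozoic 1000–538.8; Paleoarchean 3600–3200; Mesoarchean 3200–2800 (Ma).
Larger Ma is earlier, so the oldest is Paleoarchean and the youngest is Neoproterozoic; oldest to youngest: Paleoarchean, Mesoarchean, Neoarchean, Paleoproterozoic, Neoproterozoic.
Oldest start 3600 minus youngest end 538.8 gives 3061.2 Myr overall.

Paleoarchean → Mesoarchean → Neoarchean → Paleoproterozoic → Neoproterozoic; total span 3061.2 Myr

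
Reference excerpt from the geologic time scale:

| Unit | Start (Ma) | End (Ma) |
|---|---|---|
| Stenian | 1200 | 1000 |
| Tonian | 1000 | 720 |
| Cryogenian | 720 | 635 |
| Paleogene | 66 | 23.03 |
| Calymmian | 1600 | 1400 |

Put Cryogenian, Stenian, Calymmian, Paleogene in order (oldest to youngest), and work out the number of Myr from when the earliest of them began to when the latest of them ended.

From the excerpt: Cryogenian 720–635; Stenian 1200–1000; Calymmian 1600–1400; Paleogene 66–23.03 (Ma).
Larger Ma is earlier, so the oldest is Calymmian and the youngest is Paleogene; oldest to youngest: Calymmian, Stenian, Cryogenian, Paleogene.
Oldest start 1600 minus youngest end 23.03 gives 1576.97 Myr overall.

Calymmian → Stenian → Cryogenian → Paleogene; total span 1576.97 Myr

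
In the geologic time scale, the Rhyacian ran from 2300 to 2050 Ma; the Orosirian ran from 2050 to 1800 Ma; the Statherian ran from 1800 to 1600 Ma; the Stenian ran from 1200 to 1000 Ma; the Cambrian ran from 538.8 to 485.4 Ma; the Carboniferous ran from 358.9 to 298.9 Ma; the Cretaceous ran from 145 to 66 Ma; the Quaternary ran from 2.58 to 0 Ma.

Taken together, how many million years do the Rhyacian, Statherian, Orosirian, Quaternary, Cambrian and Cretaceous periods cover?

Duration is start − end for each: (2300 − 2050) + (1800 − 1600) + (2050 − 1800) + (2.58 − 0) + (538.8 − 485.4) + (145 − 66).
That is 250 + 200 + 250 + 2.58 + 53.4 + 79, which totals 834.98 million years.

834.98 million years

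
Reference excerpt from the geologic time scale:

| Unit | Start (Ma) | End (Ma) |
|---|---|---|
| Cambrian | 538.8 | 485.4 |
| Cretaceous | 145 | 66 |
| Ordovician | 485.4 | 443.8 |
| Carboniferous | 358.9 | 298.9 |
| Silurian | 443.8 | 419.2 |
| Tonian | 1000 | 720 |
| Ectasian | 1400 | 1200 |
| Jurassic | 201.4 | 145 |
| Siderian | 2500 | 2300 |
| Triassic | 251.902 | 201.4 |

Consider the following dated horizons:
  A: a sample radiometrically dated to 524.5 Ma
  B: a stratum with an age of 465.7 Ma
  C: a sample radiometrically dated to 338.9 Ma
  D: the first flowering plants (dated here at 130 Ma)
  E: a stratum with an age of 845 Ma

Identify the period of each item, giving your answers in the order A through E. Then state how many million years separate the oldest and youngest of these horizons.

A: 524.5 Ma lies in 538.8–485.4 Ma, so Cambrian.
B: 465.7 Ma lies in 485.4–443.8 Ma, so Ordovician.
C: 338.9 Ma lies in 358.9–298.9 Ma, so Carboniferous.
D: 130 Ma lies in 145–66 Ma, so Cretaceous.
E: 845 Ma lies in 1000–720 Ma, so Tonian.
Oldest = 845 Ma, youngest = 130 Ma → span 715 Myr.

A — Cambrian; B — Ordovician; C — Carboniferous; D — Cretaceous; E — Tonian; span 715 million years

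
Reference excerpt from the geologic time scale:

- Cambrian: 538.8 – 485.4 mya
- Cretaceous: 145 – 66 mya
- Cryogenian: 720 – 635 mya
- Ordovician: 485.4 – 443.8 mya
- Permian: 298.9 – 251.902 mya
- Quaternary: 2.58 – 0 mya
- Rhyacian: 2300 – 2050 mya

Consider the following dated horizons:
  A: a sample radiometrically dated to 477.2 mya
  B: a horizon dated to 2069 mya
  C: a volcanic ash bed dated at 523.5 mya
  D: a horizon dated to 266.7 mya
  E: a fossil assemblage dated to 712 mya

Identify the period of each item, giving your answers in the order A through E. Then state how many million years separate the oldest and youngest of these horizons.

A: 477.2 Ma lies in 485.4–443.8 Ma, so Ordovician.
B: 2069 Ma lies in 2300–2050 Ma, so Rhyacian.
C: 523.5 Ma lies in 538.8–485.4 Ma, so Cambrian.
D: 266.7 Ma lies in 298.9–251.902 Ma, so Permian.
E: 712 Ma lies in 720–635 Ma, so Cryogenian.
Oldest = 2069 Ma, youngest = 266.7 Ma → span 1802.3 Myr.

A — Ordovician; B — Rhyacian; C — Cambrian; D — Permian; E — Cryogenian; span 1802.3 million years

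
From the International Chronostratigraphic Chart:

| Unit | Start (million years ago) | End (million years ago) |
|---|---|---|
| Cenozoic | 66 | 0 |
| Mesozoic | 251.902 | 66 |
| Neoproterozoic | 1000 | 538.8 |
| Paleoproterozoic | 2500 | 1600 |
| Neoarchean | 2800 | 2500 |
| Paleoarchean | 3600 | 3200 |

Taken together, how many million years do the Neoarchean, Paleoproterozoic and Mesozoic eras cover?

1385.902 million years

Duration is start − end for each: (2800 − 2500) + (2500 − 1600) + (251.902 − 66).
That is 300 + 900 + 185.902, which totals 1385.902 million years.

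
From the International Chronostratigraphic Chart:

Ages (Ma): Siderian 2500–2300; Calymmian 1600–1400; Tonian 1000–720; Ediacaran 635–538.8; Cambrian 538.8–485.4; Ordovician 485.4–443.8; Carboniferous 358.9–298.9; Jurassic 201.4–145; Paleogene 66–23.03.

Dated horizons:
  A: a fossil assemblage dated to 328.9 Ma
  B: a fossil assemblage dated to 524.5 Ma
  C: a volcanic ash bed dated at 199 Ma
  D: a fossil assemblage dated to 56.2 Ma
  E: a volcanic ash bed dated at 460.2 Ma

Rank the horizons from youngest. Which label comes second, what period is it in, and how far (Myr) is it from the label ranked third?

C, in the Jurassic; 129.9 million years to A

Smaller Ma means younger, so youngest first: D 56.2 < C 199 < A 328.9 < E 460.2 < B 524.5.
Counting 2 along gives C (199 Ma); the excerpt puts that inside the Jurassic, 201.4–145 Ma.
Next in line is A (328.9 Ma), and 328.9 − 199 = 129.9 Myr.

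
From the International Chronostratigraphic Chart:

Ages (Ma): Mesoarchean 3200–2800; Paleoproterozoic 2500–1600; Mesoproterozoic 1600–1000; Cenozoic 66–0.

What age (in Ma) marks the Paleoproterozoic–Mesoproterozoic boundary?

The Paleoproterozoic ends and the Mesoproterozoic begins at 1600 Ma.

1600 Ma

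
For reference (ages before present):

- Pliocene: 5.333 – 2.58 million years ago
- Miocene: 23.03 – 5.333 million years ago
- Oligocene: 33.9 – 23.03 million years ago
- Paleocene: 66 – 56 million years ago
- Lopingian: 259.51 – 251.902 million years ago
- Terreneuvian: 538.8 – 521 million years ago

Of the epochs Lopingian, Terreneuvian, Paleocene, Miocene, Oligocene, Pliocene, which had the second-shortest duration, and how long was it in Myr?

Lopingian, 7.608 million years

Start − end for each: Lopingian 259.51 − 251.902 = 7.608; Terreneuvian 538.8 − 521 = 17.8; Paleocene 66 − 56 = 10; Miocene 23.03 − 5.333 = 17.697; Oligocene 33.9 − 23.03 = 10.87; Pliocene 5.333 − 2.58 = 2.753.
Ranking these from shortest: Pliocene < Lopingian < Paleocene < Oligocene < Miocene < Terreneuvian.
Position 2 in that ranking is Lopingian, which lasted 7.608 Myr.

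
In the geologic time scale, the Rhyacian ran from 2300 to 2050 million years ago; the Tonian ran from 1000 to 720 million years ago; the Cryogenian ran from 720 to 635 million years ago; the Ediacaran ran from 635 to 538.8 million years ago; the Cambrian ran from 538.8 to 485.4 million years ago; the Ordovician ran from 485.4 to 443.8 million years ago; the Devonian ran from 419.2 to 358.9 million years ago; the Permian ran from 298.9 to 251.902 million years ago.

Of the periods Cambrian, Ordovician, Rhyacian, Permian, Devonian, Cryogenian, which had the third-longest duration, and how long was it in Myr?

Durations: Cambrian 53.4; Ordovician 41.6; Rhyacian 250; Permian 46.998; Devonian 60.3; Cryogenian 85 Myr.
Sorted longest-first: Rhyacian (250), Cryogenian (85), Devonian (60.3), Cambrian (53.4), Permian (46.998), Ordovician (41.6).
The third longest is Devonian at 60.3 Myr.

Devonian, 60.3 million years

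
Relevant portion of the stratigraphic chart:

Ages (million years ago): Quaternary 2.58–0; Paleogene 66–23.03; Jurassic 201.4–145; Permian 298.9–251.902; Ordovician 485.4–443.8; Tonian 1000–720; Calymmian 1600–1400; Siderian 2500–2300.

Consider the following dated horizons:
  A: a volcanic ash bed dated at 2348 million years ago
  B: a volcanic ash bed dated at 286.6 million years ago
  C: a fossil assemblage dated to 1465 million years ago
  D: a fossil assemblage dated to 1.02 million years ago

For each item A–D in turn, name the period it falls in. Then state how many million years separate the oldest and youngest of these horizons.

Match each age against the start–end ranges in the excerpt: A = 2348 Ma → Siderian (2500–2300); B = 286.6 Ma → Permian (298.9–251.902); C = 1465 Ma → Calymmian (1600–1400); D = 1.02 Ma → Quaternary (2.58–0).
The largest age is 2348 Ma and the smallest is 1.02 Ma; their difference is 2346.98 Myr.

A — Siderian; B — Permian; C — Calymmian; D — Quaternary; span 2346.98 million years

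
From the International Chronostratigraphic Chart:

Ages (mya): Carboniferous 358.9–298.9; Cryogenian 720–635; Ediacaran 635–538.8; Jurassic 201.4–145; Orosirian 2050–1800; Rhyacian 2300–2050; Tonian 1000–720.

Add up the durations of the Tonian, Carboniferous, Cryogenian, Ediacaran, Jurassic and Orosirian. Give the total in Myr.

Duration is start − end for each: (1000 − 720) + (358.9 − 298.9) + (720 − 635) + (635 − 538.8) + (201.4 − 145) + (2050 − 1800).
That is 280 + 60 + 85 + 96.2 + 56.4 + 250, which totals 827.6 million years.

827.6 million years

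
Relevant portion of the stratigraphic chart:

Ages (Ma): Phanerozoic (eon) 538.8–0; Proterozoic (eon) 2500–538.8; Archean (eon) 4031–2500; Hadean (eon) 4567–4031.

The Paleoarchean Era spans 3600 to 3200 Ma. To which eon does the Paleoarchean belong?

The Paleoarchean (3600–3200 Ma) lies entirely within 4031–2500 Ma, the Archean Eon.

Archean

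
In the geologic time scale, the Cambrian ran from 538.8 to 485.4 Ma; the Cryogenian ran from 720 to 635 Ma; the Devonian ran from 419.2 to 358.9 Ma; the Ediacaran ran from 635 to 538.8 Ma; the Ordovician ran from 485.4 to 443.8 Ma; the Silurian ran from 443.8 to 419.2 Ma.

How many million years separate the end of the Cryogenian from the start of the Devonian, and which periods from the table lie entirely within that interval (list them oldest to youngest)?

End of Cryogenian = 635 Ma; start of Devonian = 419.2 Ma.
Gap = 635 − 419.2 = 215.8 Myr.
Periods wholly inside 635–419.2 Ma: Ediacaran (635–538.8), Cambrian (538.8–485.4), Ordovician (485.4–443.8), Silurian (443.8–419.2).

215.8 million years; Ediacaran, Cambrian, Ordovician, Silurian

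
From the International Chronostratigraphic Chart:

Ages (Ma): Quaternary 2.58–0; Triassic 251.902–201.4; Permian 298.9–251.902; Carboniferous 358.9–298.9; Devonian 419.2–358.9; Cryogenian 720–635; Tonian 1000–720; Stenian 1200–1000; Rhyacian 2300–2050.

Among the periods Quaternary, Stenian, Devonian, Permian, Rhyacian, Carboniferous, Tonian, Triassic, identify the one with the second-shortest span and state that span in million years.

Permian, 46.998 million years

Start − end for each: Quaternary 2.58 − 0 = 2.58; Stenian 1200 − 1000 = 200; Devonian 419.2 − 358.9 = 60.3; Permian 298.9 − 251.902 = 46.998; Rhyacian 2300 − 2050 = 250; Carboniferous 358.9 − 298.9 = 60; Tonian 1000 − 720 = 280; Triassic 251.902 − 201.4 = 50.502.
Ranking these from shortest: Quaternary < Permian < Triassic < Carboniferous < Devonian < Stenian < Rhyacian < Tonian.
Position 2 in that ranking is Permian, which lasted 46.998 Myr.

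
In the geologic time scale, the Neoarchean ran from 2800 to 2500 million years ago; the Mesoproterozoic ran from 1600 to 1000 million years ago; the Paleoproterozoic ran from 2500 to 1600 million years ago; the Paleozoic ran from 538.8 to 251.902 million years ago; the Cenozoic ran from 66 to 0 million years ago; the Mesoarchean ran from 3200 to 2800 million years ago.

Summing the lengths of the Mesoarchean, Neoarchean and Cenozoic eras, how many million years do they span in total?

766 million years

Each duration: Mesoarchean = 400; Neoarchean = 300; Cenozoic = 66.
Sum: 400 + 300 + 66 = 766 Myr.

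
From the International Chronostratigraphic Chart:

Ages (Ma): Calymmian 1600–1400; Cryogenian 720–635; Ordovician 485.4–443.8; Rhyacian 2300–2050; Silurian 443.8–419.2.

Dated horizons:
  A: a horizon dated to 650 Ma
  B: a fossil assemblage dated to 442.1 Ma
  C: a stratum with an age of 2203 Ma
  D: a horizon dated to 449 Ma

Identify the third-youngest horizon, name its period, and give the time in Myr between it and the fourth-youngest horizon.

A, in the Cryogenian; 1553 million years to C

Smaller Ma means younger, so youngest first: B 442.1 < D 449 < A 650 < C 2203.
Counting 3 along gives A (650 Ma); the excerpt puts that inside the Cryogenian, 720–635 Ma.
Next in line is C (2203 Ma), and 2203 − 650 = 1553 Myr.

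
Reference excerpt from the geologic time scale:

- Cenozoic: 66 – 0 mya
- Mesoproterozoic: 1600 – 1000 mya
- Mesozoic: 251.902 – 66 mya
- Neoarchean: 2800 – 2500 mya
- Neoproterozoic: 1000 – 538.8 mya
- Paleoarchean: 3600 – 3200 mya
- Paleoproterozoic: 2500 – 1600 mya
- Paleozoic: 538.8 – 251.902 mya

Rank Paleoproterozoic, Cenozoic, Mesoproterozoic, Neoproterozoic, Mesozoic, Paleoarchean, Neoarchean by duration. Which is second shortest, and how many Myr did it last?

Mesozoic, 185.902 million years

Durations: Paleoproterozoic 900; Cenozoic 66; Mesoproterozoic 600; Neoproterozoic 461.2; Mesozoic 185.902; Paleoarchean 400; Neoarchean 300 Myr.
Sorted shortest-first: Cenozoic (66), Mesozoic (185.902), Neoarchean (300), Paleoarchean (400), Neoproterozoic (461.2), Mesoproterozoic (600), Paleoproterozoic (900).
The second shortest is Mesozoic at 185.902 Myr.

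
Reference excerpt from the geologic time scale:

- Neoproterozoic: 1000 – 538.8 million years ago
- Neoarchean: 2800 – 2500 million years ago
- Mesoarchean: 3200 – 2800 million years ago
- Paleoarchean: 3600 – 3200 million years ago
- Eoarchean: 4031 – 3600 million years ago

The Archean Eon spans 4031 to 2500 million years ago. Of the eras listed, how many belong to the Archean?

4

Eras inside 4031–2500 Ma: Eoarchean, Paleoarchean, Mesoarchean, Neoarchean — 4 in total.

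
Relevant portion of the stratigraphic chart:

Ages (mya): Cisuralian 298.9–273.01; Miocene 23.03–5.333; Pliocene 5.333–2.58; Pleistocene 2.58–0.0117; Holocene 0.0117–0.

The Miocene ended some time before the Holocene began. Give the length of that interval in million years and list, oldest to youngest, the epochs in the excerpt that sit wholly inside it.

5.3213 million years; Pliocene, Pleistocene

The Miocene closes at 5.333 Ma and the Holocene opens at 0.0117 Ma, so the interval is 5.333 − 0.0117 = 5.3213 Myr.
An epoch fits inside if it starts at or after 5.333 Ma and ends at or before 0.0117 Ma; oldest first that gives Pliocene, Pleistocene.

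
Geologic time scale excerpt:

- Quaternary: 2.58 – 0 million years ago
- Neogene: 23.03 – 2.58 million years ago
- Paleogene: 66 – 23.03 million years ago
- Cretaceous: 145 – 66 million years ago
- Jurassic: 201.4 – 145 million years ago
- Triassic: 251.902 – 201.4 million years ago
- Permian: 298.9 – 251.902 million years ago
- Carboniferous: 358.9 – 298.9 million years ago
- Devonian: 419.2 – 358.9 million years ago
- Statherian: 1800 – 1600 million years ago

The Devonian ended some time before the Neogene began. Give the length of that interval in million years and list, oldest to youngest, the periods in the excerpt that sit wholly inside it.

The Devonian closes at 358.9 Ma and the Neogene opens at 23.03 Ma, so the interval is 358.9 − 23.03 = 335.87 Myr.
A period fits inside if it starts at or after 358.9 Ma and ends at or before 23.03 Ma; oldest first that gives Carboniferous, Permian, Triassic, Jurassic, Cretaceous, Paleogene.

335.87 million years; Carboniferous, Permian, Triassic, Jurassic, Cretaceous, Paleogene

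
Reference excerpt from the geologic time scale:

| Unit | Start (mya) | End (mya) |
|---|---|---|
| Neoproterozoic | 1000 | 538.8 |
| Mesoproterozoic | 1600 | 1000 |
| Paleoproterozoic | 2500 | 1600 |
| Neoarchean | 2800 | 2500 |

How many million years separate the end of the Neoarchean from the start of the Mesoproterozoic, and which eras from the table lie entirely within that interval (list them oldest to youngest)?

End of Neoarchean = 2500 Ma; start of Mesoproterozoic = 1600 Ma.
Gap = 2500 − 1600 = 900 Myr.
Eras wholly inside 2500–1600 Ma: Paleoproterozoic (2500–1600).

900 million years; Paleoproterozoic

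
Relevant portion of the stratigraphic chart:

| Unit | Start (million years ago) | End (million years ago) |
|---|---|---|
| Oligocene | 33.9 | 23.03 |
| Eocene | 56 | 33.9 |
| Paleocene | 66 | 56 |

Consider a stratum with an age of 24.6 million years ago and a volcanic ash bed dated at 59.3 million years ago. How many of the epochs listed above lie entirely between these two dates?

1

The older date is 59.3 Ma and the younger is 24.6 Ma.
Epochs with start < 59.3 and end > 24.6 Ma: Eocene (56–33.9).
That is 1 complete epoch.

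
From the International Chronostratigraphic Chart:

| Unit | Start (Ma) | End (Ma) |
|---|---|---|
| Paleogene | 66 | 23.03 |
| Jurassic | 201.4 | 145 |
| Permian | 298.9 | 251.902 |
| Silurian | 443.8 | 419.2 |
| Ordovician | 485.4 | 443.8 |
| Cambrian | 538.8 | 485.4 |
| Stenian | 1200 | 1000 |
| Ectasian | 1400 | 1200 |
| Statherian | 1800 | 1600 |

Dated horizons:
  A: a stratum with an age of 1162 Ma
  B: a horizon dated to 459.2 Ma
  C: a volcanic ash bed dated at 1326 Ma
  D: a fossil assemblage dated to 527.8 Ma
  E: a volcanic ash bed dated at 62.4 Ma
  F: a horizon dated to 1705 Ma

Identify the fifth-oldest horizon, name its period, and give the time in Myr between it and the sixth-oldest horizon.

B, in the Ordovician; 396.8 million years to E

Sorted oldest-first by Ma: F (1705), C (1326), A (1162), D (527.8), B (459.2), E (62.4).
The fifth oldest is B at 459.2 Ma, which lies in 485.4–443.8 Ma: the Ordovician.
The sixth oldest is E at 62.4 Ma; separation = |459.2 − 62.4| = 396.8 Myr.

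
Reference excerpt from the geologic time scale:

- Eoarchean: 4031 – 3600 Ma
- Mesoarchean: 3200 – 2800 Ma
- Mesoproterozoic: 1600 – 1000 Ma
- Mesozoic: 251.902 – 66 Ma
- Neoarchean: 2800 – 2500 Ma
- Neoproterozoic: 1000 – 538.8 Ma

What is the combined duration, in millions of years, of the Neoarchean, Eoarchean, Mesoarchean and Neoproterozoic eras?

Each duration: Neoarchean = 300; Eoarchean = 431; Mesoarchean = 400; Neoproterozoic = 461.2.
Sum: 300 + 431 + 400 + 461.2 = 1592.2 Myr.

1592.2 million years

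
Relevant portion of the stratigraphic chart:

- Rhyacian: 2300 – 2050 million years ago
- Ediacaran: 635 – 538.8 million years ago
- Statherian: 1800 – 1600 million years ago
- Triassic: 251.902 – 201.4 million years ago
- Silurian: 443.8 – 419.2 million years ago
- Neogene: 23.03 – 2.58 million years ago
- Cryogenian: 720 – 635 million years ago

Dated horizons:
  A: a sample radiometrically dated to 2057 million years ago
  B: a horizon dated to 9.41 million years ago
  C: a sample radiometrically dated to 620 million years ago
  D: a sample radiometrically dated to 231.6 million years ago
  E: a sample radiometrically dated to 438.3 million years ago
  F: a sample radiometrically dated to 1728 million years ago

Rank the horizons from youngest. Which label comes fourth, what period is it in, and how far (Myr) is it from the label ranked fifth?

C, in the Ediacaran; 1108 million years to F

Smaller Ma means younger, so youngest first: B 9.41 < D 231.6 < E 438.3 < C 620 < F 1728 < A 2057.
Counting 4 along gives C (620 Ma); the excerpt puts that inside the Ediacaran, 635–538.8 Ma.
Next in line is F (1728 Ma), and 1728 − 620 = 1108 Myr.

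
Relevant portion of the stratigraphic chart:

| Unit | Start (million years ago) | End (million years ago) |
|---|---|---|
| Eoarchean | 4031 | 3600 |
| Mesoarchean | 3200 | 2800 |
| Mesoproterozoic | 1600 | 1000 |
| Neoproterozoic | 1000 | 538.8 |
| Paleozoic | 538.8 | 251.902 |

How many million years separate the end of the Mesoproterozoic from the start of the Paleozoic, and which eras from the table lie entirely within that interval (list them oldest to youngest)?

461.2 million years; Neoproterozoic

End of Mesoproterozoic = 1000 Ma; start of Paleozoic = 538.8 Ma.
Gap = 1000 − 538.8 = 461.2 Myr.
Eras wholly inside 1000–538.8 Ma: Neoproterozoic (1000–538.8).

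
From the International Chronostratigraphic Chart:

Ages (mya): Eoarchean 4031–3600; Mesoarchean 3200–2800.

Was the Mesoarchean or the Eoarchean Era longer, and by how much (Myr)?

Eoarchean, by 31 million years

Mesoarchean: 3200 − 2800 = 400 Myr.
Eoarchean: 4031 − 3600 = 431 Myr.
Difference: 431 − 400 = 31 Myr, so the Eoarchean was longer.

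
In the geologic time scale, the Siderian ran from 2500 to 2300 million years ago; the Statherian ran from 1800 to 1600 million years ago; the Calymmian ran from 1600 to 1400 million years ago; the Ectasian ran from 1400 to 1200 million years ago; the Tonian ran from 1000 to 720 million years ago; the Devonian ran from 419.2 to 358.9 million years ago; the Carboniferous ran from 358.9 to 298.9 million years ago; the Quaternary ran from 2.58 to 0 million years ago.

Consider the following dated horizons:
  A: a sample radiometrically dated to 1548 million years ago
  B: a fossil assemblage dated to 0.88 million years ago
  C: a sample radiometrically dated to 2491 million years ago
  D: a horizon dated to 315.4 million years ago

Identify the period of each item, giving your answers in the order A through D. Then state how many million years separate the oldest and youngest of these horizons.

A — Calymmian; B — Quaternary; C — Siderian; D — Carboniferous; span 2490.12 million years

Match each age against the start–end ranges in the excerpt: A = 1548 Ma → Calymmian (1600–1400); B = 0.88 Ma → Quaternary (2.58–0); C = 2491 Ma → Siderian (2500–2300); D = 315.4 Ma → Carboniferous (358.9–298.9).
The largest age is 2491 Ma and the smallest is 0.88 Ma; their difference is 2490.12 Myr.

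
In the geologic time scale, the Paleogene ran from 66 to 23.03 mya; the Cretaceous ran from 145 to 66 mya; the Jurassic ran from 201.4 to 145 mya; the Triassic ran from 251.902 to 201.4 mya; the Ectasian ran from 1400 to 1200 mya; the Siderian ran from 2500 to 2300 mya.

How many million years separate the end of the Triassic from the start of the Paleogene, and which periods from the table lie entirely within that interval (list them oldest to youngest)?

135.4 million years; Jurassic, Cretaceous

End of Triassic = 201.4 Ma; start of Paleogene = 66 Ma.
Gap = 201.4 − 66 = 135.4 Myr.
Periods wholly inside 201.4–66 Ma: Jurassic (201.4–145), Cretaceous (145–66).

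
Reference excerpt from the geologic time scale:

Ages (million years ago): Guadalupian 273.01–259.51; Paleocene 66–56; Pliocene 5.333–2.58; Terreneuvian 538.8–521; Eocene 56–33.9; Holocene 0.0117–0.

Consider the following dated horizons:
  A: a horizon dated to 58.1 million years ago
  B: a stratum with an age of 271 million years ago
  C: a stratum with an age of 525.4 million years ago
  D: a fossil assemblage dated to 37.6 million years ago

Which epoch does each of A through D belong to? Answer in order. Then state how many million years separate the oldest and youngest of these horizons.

Match each age against the start–end ranges in the excerpt: A = 58.1 Ma → Paleocene (66–56); B = 271 Ma → Guadalupian (273.01–259.51); C = 525.4 Ma → Terreneuvian (538.8–521); D = 37.6 Ma → Eocene (56–33.9).
The largest age is 525.4 Ma and the smallest is 37.6 Ma; their difference is 487.8 Myr.

A — Paleocene; B — Guadalupian; C — Terreneuvian; D — Eocene; span 487.8 million years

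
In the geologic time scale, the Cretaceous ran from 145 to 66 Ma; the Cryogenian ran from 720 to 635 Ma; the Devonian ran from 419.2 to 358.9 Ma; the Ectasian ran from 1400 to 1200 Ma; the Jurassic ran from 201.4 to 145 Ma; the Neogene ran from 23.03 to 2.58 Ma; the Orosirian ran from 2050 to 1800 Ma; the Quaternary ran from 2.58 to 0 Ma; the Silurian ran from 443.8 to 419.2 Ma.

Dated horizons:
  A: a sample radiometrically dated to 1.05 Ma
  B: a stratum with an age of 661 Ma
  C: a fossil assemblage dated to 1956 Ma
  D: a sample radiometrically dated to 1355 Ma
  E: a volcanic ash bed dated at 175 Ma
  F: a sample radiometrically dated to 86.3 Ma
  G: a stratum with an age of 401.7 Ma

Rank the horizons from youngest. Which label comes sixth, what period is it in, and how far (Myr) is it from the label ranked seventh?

D, in the Ectasian; 601 million years to C

Smaller Ma means younger, so youngest first: A 1.05 < F 86.3 < E 175 < G 401.7 < B 661 < D 1355 < C 1956.
Counting 6 along gives D (1355 Ma); the excerpt puts that inside the Ectasian, 1400–1200 Ma.
Next in line is C (1956 Ma), and 1956 − 1355 = 601 Myr.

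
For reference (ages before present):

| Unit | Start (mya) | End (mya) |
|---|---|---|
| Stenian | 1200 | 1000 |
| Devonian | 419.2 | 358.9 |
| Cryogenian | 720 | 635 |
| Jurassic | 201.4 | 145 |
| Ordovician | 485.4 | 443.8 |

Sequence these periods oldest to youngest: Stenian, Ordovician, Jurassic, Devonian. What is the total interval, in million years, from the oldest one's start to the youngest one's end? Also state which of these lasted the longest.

Stenian, Ordovician, Devonian, Jurassic; total span 1055 Myr; longest is Stenian

Start ages (Ma): Stenian 1200, Ordovician 485.4, Devonian 419.2, Jurassic 201.4.
Ordered oldest to youngest: Stenian, Ordovician, Devonian, Jurassic.
Span = 1200 − 145 = 1055 Myr.
Durations: Ordovician 41.6, Devonian 60.3, Stenian 200, Jurassic 56.4 → longest is Stenian (200 Myr).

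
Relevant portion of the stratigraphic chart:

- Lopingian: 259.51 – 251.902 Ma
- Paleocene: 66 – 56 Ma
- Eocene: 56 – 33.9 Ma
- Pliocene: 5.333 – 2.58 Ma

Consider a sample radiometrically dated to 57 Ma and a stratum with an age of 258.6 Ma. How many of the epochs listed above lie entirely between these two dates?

0

Checking each listed span, none has both start < 258.6 Ma and end > 57 Ma — every epoch straddles one of the two dates or lies outside them — so the count is 0.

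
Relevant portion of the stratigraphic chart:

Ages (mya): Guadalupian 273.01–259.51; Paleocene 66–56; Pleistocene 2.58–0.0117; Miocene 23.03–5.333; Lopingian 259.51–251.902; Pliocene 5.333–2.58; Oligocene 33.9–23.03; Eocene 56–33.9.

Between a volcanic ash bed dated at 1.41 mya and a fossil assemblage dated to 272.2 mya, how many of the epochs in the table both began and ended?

6

The older date is 272.2 Ma and the younger is 1.41 Ma.
Epochs with start < 272.2 and end > 1.41 Ma: Lopingian (259.51–251.902), Paleocene (66–56), Eocene (56–33.9), Oligocene (33.9–23.03), Miocene (23.03–5.333), Pliocene (5.333–2.58).
That is 6 complete epochs.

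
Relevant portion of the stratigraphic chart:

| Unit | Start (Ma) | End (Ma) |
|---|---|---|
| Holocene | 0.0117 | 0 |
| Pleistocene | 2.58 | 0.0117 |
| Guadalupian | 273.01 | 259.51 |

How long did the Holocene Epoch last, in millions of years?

0.0117 million years

0.0117 − 0 = 0.0117 million years.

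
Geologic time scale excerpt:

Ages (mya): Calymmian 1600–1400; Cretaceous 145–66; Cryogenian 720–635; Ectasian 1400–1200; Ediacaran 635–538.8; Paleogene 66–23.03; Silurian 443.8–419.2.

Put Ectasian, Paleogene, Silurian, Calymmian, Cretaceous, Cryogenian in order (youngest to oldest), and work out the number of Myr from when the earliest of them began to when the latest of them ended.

Paleogene, Cretaceous, Silurian, Cryogenian, Ectasian, Calymmian; total span 1576.97 Myr

Start ages (Ma): Calymmian 1600, Ectasian 1400, Cryogenian 720, Silurian 443.8, Cretaceous 145, Paleogene 66.
Ordered youngest to oldest: Paleogene, Cretaceous, Silurian, Cryogenian, Ectasian, Calymmian.
Span = 1600 − 23.03 = 1576.97 Myr.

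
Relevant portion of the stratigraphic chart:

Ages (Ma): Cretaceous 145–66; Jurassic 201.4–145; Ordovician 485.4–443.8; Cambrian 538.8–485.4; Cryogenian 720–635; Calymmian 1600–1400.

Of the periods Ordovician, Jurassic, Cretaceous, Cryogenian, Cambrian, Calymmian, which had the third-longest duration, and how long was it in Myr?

Durations: Ordovician 41.6; Jurassic 56.4; Cretaceous 79; Cryogenian 85; Cambrian 53.4; Calymmian 200 Myr.
Sorted longest-first: Calymmian (200), Cryogenian (85), Cretaceous (79), Jurassic (56.4), Cambrian (53.4), Ordovician (41.6).
The third longest is Cretaceous at 79 Myr.

Cretaceous, 79 million years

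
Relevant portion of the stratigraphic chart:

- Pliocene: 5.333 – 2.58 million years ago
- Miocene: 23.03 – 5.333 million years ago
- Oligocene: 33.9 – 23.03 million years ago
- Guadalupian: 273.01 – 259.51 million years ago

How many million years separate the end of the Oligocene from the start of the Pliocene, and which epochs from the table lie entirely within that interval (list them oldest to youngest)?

The Oligocene closes at 23.03 Ma and the Pliocene opens at 5.333 Ma, so the interval is 23.03 − 5.333 = 17.697 Myr.
An epoch fits inside if it starts at or after 23.03 Ma and ends at or before 5.333 Ma; oldest first that gives Miocene.

17.697 million years; Miocene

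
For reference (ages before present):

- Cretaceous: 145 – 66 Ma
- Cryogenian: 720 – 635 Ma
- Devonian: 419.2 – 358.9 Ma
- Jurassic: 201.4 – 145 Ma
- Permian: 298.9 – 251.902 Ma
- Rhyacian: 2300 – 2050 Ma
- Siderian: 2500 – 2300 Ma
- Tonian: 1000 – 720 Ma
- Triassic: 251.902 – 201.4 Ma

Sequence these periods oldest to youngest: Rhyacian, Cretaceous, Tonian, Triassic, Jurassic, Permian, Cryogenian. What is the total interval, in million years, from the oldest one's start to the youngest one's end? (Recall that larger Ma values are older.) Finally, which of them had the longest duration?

Rhyacian → Tonian → Cryogenian → Permian → Triassic → Jurassic → Cretaceous; total span 2234 Myr; longest is Tonian

From the excerpt: Rhyacian 2300–2050; Cretaceous 145–66; Tonian 1000–720; Triassic 251.902–201.4; Jurassic 201.4–145; Permian 298.9–251.902; Cryogenian 720–635 (Ma).
Larger Ma is earlier, so the oldest is Rhyacian and the youngest is Cretaceous; oldest to youngest: Rhyacian, Tonian, Cryogenian, Permian, Triassic, Jurassic, Cretaceous.
Oldest start 2300 minus youngest end 66 gives 2234 Myr overall.
Individual lengths (start − end): Triassic 50.502; Jurassic 56.4; Cretaceous 79; Tonian 280; Rhyacian 250; Cryogenian 85; Permian 46.998. The largest is Tonian at 280 Myr.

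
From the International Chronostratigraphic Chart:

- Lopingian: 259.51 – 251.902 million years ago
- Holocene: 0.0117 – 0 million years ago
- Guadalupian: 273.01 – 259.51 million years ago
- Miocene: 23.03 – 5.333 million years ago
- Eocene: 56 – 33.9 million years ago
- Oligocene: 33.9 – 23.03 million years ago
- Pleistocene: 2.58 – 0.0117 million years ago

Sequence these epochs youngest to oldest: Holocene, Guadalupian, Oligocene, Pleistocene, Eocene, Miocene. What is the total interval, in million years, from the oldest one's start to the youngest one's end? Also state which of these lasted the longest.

Start ages (Ma): Guadalupian 273.01, Eocene 56, Oligocene 33.9, Miocene 23.03, Pleistocene 2.58, Holocene 0.0117.
Ordered youngest to oldest: Holocene, Pleistocene, Miocene, Oligocene, Eocene, Guadalupian.
Span = 273.01 − 0 = 273.01 Myr.
Durations: Miocene 17.697, Oligocene 10.87, Eocene 22.1, Pleistocene 2.5683, Holocene 0.0117, Guadalupian 13.5 → longest is Eocene (22.1 Myr).

Holocene, Pleistocene, Miocene, Oligocene, Eocene, Guadalupian; total span 273.01 Myr; longest is Eocene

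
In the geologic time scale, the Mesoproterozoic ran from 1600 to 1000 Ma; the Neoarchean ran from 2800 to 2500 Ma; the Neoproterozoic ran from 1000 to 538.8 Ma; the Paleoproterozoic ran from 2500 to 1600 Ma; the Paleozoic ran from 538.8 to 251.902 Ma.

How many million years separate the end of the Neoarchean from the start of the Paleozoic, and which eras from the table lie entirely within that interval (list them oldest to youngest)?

The Neoarchean closes at 2500 Ma and the Paleozoic opens at 538.8 Ma, so the interval is 2500 − 538.8 = 1961.2 Myr.
An era fits inside if it starts at or after 2500 Ma and ends at or before 538.8 Ma; oldest first that gives Paleoproterozoic, Mesoproterozoic, Neoproterozoic.

1961.2 million years; Paleoproterozoic, Mesoproterozoic, Neoproterozoic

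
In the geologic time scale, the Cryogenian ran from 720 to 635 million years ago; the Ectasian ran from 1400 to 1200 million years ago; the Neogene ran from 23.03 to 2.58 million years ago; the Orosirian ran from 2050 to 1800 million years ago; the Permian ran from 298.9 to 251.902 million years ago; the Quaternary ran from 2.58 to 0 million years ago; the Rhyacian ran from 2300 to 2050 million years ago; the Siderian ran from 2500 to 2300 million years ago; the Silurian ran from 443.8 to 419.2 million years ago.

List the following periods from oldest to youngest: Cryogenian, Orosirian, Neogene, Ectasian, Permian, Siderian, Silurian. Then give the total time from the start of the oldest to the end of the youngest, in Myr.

Siderian, Orosirian, Ectasian, Cryogenian, Silurian, Permian, Neogene; total span 2497.42 Myr

From the excerpt: Cryogenian 720–635; Orosirian 2050–1800; Neogene 23.03–2.58; Ectasian 1400–1200; Permian 298.9–251.902; Siderian 2500–2300; Silurian 443.8–419.2 (Ma).
Larger Ma is earlier, so the oldest is Siderian and the youngest is Neogene; oldest to youngest: Siderian, Orosirian, Ectasian, Cryogenian, Silurian, Permian, Neogene.
Oldest start 2500 minus youngest end 2.58 gives 2497.42 Myr overall.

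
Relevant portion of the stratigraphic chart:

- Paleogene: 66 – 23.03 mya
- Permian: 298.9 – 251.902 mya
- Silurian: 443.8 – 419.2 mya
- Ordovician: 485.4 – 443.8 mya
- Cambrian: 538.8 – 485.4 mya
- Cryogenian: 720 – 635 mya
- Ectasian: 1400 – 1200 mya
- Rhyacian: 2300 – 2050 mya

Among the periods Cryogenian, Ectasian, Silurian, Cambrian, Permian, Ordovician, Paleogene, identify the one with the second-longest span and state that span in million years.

Cryogenian, 85 million years

Start − end for each: Cryogenian 720 − 635 = 85; Ectasian 1400 − 1200 = 200; Silurian 443.8 − 419.2 = 24.6; Cambrian 538.8 − 485.4 = 53.4; Permian 298.9 − 251.902 = 46.998; Ordovician 485.4 − 443.8 = 41.6; Paleogene 66 − 23.03 = 42.97.
Ranking these from longest: Ectasian > Cryogenian > Cambrian > Permian > Paleogene > Ordovician > Silurian.
Position 2 in that ranking is Cryogenian, which lasted 85 Myr.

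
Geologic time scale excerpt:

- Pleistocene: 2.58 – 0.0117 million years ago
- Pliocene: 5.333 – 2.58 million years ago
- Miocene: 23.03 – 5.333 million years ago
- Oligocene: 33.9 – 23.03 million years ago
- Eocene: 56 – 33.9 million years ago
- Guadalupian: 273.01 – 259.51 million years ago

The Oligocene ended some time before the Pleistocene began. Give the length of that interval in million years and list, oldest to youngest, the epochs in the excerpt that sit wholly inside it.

20.45 million years; Miocene, Pliocene

End of Oligocene = 23.03 Ma; start of Pleistocene = 2.58 Ma.
Gap = 23.03 − 2.58 = 20.45 Myr.
Epochs wholly inside 23.03–2.58 Ma: Miocene (23.03–5.333), Pliocene (5.333–2.58).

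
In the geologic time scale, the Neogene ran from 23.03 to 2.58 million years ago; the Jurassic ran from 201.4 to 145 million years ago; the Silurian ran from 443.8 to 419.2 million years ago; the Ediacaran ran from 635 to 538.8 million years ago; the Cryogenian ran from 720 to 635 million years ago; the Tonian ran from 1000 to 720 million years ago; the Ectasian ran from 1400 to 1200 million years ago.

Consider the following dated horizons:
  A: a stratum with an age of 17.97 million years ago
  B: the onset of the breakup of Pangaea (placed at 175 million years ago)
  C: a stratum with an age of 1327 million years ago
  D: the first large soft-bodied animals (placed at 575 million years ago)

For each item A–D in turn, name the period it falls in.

A — Neogene; B — Jurassic; C — Ectasian; D — Ediacaran

Match each age against the start–end ranges in the excerpt: A = 17.97 Ma → Neogene (23.03–2.58); B = 175 Ma → Jurassic (201.4–145); C = 1327 Ma → Ectasian (1400–1200); D = 575 Ma → Ediacaran (635–538.8).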